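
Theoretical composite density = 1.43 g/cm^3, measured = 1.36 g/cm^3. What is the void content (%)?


Void% = (rho_theo - rho_actual)/rho_theo * 100 = (1.43 - 1.36)/1.43 * 100 = 4.9%

4.9%


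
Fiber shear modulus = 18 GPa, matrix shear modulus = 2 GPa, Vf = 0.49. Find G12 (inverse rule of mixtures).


1/G12 = Vf/Gf + (1-Vf)/Gm = 0.49/18 + 0.51/2
G12 = 3.54 GPa

3.54 GPa


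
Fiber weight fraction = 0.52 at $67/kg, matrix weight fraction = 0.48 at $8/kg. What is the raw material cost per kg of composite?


Cost = cost_f*Wf + cost_m*Wm = 67*0.52 + 8*0.48 = $38.68/kg

$38.68/kg


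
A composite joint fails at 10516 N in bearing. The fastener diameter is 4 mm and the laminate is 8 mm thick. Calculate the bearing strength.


sigma_br = F/(d*h) = 10516/(4*8) = 328.6 MPa

328.6 MPa


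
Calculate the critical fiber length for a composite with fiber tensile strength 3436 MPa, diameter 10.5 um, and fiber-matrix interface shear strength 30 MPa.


Lc = sigma_f * d / (2 * tau_i) = 3436 * 10.5 / (2 * 30) = 601.3 um

601.3 um


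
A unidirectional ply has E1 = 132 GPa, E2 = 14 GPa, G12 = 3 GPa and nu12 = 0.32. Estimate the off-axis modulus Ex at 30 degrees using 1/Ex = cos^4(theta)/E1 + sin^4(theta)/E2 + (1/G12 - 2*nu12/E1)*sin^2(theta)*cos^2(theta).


cos^4(30) = 0.5625, sin^4(30) = 0.0625, sin^2(30)*cos^2(30) = 0.1875
1/G12 - 2*nu12/E1 = 1/3 - 2*0.32/132 = 0.328485 GPa^-1
1/Ex = 0.5625/132 + 0.0625/14 + 0.328485*0.1875 = 0.0703166 GPa^-1
Ex = 14.22 GPa

14.22 GPa


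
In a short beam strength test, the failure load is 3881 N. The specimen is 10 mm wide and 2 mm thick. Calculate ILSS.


ILSS = 3F/(4bh) = 3*3881/(4*10*2) = 145.54 MPa

145.54 MPa


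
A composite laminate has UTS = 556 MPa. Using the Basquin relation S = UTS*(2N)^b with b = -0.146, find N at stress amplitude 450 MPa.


N = 0.5 * (S/UTS)^(1/b) = 0.5 * (450/556)^(1/-0.146) = 2.1289 cycles

2.1289 cycles


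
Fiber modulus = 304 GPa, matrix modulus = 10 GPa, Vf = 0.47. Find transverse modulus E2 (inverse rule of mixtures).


1/E2 = Vf/Ef + (1-Vf)/Em = 0.47/304 + 0.53/10
E2 = 18.33 GPa

18.33 GPa


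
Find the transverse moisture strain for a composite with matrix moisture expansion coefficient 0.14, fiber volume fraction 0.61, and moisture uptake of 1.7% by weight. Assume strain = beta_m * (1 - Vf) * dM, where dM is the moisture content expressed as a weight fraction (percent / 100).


dM = 1.7/100 = 0.017
strain = beta_m * (1-Vf) * dM = 0.14 * 0.39 * 0.017 = 0.0009282

0.0009282


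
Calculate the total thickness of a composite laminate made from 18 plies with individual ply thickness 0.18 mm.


h = n * t_ply = 18 * 0.18 = 3.24 mm

3.24 mm


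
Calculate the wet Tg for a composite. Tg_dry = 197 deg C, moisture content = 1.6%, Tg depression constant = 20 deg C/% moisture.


Tg_wet = Tg_dry - k*moisture = 197 - 20*1.6 = 165.0 deg C

165.0 deg C


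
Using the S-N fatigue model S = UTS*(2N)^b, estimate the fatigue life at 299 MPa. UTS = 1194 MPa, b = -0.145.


N = 0.5 * (S/UTS)^(1/b) = 0.5 * (299/1194)^(1/-0.145) = 7016.0891 cycles

7016.0891 cycles


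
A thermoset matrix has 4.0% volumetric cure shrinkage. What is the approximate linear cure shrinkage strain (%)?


Linear shrinkage ≈ vol_shrink/3 = 4.0/3 = 1.333%

1.333%


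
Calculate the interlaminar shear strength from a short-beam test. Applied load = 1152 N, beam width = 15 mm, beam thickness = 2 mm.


ILSS = 3F/(4bh) = 3*1152/(4*15*2) = 28.8 MPa

28.8 MPa


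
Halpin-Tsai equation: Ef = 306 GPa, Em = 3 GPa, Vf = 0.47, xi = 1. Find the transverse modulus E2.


eta = (Ef/Em - 1)/(Ef/Em + xi) = (102.0 - 1)/(102.0 + 1) = 0.9806
E2 = Em*(1+xi*eta*Vf)/(1-eta*Vf) = 8.13 GPa

8.13 GPa


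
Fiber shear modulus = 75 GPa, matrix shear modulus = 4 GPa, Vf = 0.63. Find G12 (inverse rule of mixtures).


1/G12 = Vf/Gf + (1-Vf)/Gm = 0.63/75 + 0.37/4
G12 = 9.91 GPa

9.91 GPa


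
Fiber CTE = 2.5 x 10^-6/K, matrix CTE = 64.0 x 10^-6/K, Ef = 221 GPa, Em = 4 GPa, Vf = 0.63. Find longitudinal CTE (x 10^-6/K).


E1 = Ef*Vf + Em*(1-Vf) = 140.71
alpha_1 = (alpha_f*Ef*Vf + alpha_m*Em*(1-Vf))/E1 = 3.15 x 10^-6/K

3.15 x 10^-6/K


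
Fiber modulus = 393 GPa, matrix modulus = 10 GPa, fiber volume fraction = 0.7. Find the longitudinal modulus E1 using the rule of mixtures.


E1 = Ef*Vf + Em*(1-Vf) = 393*0.7 + 10*0.3 = 278.1 GPa

278.1 GPa


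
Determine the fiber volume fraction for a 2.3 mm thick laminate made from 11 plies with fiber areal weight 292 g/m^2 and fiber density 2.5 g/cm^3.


Vf = n * FAW / (rho_f * h * 1000) = 11 * 292 / (2.5 * 2.3 * 1000) = 0.5586

0.5586


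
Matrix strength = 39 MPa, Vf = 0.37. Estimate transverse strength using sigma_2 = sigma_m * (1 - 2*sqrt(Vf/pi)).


factor = 1 - 2*sqrt(0.37/pi) = 0.3136
sigma_2 = 39 * 0.3136 = 12.23 MPa

12.23 MPa


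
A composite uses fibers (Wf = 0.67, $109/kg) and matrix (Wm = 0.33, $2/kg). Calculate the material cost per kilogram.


Cost = cost_f*Wf + cost_m*Wm = 109*0.67 + 2*0.33 = $73.69/kg

$73.69/kg


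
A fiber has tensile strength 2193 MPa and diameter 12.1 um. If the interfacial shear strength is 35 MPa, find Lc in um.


Lc = sigma_f * d / (2 * tau_i) = 2193 * 12.1 / (2 * 35) = 379.1 um

379.1 um


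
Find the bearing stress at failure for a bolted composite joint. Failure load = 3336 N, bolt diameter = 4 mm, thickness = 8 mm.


sigma_br = F/(d*h) = 3336/(4*8) = 104.3 MPa

104.3 MPa


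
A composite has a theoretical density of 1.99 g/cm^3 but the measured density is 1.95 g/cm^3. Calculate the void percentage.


Void% = (rho_theo - rho_actual)/rho_theo * 100 = (1.99 - 1.95)/1.99 * 100 = 2.01%

2.01%


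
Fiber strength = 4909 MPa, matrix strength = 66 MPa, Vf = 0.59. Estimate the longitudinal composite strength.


sigma_1 = sigma_f*Vf + sigma_m*(1-Vf) = 4909*0.59 + 66*0.41 = 2923.4 MPa

2923.4 MPa


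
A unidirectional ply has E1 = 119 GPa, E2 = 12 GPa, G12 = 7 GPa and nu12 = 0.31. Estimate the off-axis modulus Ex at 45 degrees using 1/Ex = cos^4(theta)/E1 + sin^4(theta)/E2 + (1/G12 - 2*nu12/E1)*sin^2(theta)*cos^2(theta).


cos^4(45) = 0.25, sin^4(45) = 0.25, sin^2(45)*cos^2(45) = 0.25
1/G12 - 2*nu12/E1 = 1/7 - 2*0.31/119 = 0.137647 GPa^-1
1/Ex = 0.25/119 + 0.25/12 + 0.137647*0.25 = 0.0573459 GPa^-1
Ex = 17.44 GPa

17.44 GPa


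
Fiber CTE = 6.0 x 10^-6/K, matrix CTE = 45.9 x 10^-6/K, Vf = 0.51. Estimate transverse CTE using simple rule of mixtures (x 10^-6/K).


alpha_2 = alpha_f*Vf + alpha_m*(1-Vf) = 6.0*0.51 + 45.9*0.49 = 25.6 x 10^-6/K

25.6 x 10^-6/K


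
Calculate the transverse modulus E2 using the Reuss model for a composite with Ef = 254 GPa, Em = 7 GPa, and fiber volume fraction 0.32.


1/E2 = Vf/Ef + (1-Vf)/Em = 0.32/254 + 0.68/7
E2 = 10.16 GPa

10.16 GPa


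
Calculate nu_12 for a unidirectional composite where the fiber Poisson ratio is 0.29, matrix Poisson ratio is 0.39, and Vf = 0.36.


nu_12 = nu_f*Vf + nu_m*(1-Vf) = 0.29*0.36 + 0.39*0.64 = 0.354

0.354


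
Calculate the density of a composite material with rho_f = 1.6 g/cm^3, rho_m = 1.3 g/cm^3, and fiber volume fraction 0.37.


rho_c = rho_f*Vf + rho_m*(1-Vf) = 1.6*0.37 + 1.3*0.63 = 1.411 g/cm^3

1.411 g/cm^3


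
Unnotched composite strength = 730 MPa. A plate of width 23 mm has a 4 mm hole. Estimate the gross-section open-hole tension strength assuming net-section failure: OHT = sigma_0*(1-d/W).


OHT = sigma_0*(1-d/W) = 730*(1-4/23) = 603.0 MPa

603.0 MPa


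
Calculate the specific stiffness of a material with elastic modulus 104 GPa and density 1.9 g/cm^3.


Specific stiffness = E/rho = 104/1.9 = 54.7 GPa/(g/cm^3)

54.7 GPa/(g/cm^3)


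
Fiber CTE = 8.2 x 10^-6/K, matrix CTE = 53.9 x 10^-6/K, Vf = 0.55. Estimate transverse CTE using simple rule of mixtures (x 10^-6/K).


alpha_2 = alpha_f*Vf + alpha_m*(1-Vf) = 8.2*0.55 + 53.9*0.45 = 28.8 x 10^-6/K

28.8 x 10^-6/K


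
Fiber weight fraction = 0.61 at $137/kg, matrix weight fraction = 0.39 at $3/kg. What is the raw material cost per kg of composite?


Cost = cost_f*Wf + cost_m*Wm = 137*0.61 + 3*0.39 = $84.74/kg

$84.74/kg


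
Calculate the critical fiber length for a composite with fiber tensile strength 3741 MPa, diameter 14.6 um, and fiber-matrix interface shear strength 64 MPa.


Lc = sigma_f * d / (2 * tau_i) = 3741 * 14.6 / (2 * 64) = 426.7 um

426.7 um


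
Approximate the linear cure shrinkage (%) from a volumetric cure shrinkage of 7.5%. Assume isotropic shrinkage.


Linear shrinkage ≈ vol_shrink/3 = 7.5/3 = 2.5%

2.5%


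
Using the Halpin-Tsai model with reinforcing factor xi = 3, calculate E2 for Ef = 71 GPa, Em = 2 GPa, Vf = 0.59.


eta = (Ef/Em - 1)/(Ef/Em + xi) = (35.5 - 1)/(35.5 + 3) = 0.8961
E2 = Em*(1+xi*eta*Vf)/(1-eta*Vf) = 10.97 GPa

10.97 GPa


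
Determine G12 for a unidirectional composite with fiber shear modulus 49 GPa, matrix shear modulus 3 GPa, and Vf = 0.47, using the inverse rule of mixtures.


1/G12 = Vf/Gf + (1-Vf)/Gm = 0.47/49 + 0.53/3
G12 = 5.37 GPa

5.37 GPa


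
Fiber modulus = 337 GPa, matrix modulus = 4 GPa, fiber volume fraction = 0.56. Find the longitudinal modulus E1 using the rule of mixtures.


E1 = Ef*Vf + Em*(1-Vf) = 337*0.56 + 4*0.44 = 190.48 GPa

190.48 GPa


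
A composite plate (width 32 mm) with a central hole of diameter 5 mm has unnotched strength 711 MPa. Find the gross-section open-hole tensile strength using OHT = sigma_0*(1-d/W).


OHT = sigma_0*(1-d/W) = 711*(1-5/32) = 599.9 MPa

599.9 MPa


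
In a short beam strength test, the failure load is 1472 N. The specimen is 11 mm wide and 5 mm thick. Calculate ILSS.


ILSS = 3F/(4bh) = 3*1472/(4*11*5) = 20.07 MPa

20.07 MPa


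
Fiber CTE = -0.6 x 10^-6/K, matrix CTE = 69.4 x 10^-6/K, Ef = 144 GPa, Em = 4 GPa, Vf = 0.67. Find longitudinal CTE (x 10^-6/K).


E1 = Ef*Vf + Em*(1-Vf) = 97.8
alpha_1 = (alpha_f*Ef*Vf + alpha_m*Em*(1-Vf))/E1 = 0.34 x 10^-6/K

0.34 x 10^-6/K


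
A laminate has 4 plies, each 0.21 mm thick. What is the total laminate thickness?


h = n * t_ply = 4 * 0.21 = 0.84 mm

0.84 mm


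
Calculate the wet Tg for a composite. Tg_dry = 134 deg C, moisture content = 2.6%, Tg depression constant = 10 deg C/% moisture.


Tg_wet = Tg_dry - k*moisture = 134 - 10*2.6 = 108.0 deg C

108.0 deg C


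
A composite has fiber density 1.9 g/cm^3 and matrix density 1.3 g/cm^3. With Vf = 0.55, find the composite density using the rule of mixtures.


rho_c = rho_f*Vf + rho_m*(1-Vf) = 1.9*0.55 + 1.3*0.45 = 1.63 g/cm^3

1.63 g/cm^3


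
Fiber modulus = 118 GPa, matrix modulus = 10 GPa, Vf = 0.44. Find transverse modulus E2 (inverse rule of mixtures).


1/E2 = Vf/Ef + (1-Vf)/Em = 0.44/118 + 0.56/10
E2 = 16.74 GPa

16.74 GPa


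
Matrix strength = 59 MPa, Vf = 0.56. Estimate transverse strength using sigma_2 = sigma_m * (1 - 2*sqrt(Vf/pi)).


factor = 1 - 2*sqrt(0.56/pi) = 0.1556
sigma_2 = 59 * 0.1556 = 9.18 MPa

9.18 MPa


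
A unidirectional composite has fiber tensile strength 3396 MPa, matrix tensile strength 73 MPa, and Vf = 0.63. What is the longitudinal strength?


sigma_1 = sigma_f*Vf + sigma_m*(1-Vf) = 3396*0.63 + 73*0.37 = 2166.5 MPa

2166.5 MPa


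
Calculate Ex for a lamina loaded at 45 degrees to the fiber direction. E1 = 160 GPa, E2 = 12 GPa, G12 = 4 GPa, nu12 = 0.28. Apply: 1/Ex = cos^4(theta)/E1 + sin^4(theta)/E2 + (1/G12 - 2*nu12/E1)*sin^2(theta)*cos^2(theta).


cos^4(45) = 0.25, sin^4(45) = 0.25, sin^2(45)*cos^2(45) = 0.25
1/G12 - 2*nu12/E1 = 1/4 - 2*0.28/160 = 0.2465 GPa^-1
1/Ex = 0.25/160 + 0.25/12 + 0.2465*0.25 = 0.0840208 GPa^-1
Ex = 11.9 GPa

11.9 GPa


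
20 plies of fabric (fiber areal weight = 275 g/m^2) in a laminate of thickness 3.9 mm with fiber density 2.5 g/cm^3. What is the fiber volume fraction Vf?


Vf = n * FAW / (rho_f * h * 1000) = 20 * 275 / (2.5 * 3.9 * 1000) = 0.5641

0.5641


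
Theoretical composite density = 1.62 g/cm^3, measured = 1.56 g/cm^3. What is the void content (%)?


Void% = (rho_theo - rho_actual)/rho_theo * 100 = (1.62 - 1.56)/1.62 * 100 = 3.7%

3.7%


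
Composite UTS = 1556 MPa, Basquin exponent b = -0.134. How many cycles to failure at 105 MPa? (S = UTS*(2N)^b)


N = 0.5 * (S/UTS)^(1/b) = 0.5 * (105/1556)^(1/-0.134) = 2.7317e+08 cycles

2.7317e+08 cycles


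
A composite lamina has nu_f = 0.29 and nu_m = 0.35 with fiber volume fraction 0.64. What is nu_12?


nu_12 = nu_f*Vf + nu_m*(1-Vf) = 0.29*0.64 + 0.35*0.36 = 0.3116

0.3116


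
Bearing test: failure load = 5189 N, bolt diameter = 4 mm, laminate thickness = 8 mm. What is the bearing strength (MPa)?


sigma_br = F/(d*h) = 5189/(4*8) = 162.2 MPa

162.2 MPa


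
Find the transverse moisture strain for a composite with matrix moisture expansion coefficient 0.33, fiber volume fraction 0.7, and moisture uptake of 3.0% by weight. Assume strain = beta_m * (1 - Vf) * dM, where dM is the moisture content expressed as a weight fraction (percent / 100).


dM = 3.0/100 = 0.03
strain = beta_m * (1-Vf) * dM = 0.33 * 0.3 * 0.03 = 0.00297

0.00297


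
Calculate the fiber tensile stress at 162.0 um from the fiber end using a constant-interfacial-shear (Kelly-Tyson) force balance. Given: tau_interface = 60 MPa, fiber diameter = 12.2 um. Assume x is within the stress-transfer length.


Force balance: sigma_f * (pi*d^2/4) = tau * (pi*d) * x  ->  sigma_f = 4 * tau * x / d
sigma_f = 4 * 60 * 162.0 / 12.2 = 3186.9 MPa

3186.9 MPa


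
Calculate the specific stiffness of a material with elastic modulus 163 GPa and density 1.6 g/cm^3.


Specific stiffness = E/rho = 163/1.6 = 101.9 GPa/(g/cm^3)

101.9 GPa/(g/cm^3)


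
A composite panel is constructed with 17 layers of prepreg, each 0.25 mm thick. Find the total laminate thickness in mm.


h = n * t_ply = 17 * 0.25 = 4.25 mm

4.25 mm


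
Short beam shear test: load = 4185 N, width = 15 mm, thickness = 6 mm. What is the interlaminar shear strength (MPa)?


ILSS = 3F/(4bh) = 3*4185/(4*15*6) = 34.88 MPa

34.88 MPa


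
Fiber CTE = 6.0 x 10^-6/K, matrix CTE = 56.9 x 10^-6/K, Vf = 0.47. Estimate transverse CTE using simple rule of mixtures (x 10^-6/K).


alpha_2 = alpha_f*Vf + alpha_m*(1-Vf) = 6.0*0.47 + 56.9*0.53 = 33.0 x 10^-6/K

33.0 x 10^-6/K


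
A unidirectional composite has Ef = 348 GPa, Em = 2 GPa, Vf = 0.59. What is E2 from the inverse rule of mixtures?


1/E2 = Vf/Ef + (1-Vf)/Em = 0.59/348 + 0.41/2
E2 = 4.84 GPa

4.84 GPa


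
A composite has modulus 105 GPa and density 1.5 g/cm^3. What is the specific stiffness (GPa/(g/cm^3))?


Specific stiffness = E/rho = 105/1.5 = 70.0 GPa/(g/cm^3)

70.0 GPa/(g/cm^3)


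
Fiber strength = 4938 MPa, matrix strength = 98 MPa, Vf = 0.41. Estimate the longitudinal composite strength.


sigma_1 = sigma_f*Vf + sigma_m*(1-Vf) = 4938*0.41 + 98*0.59 = 2082.4 MPa

2082.4 MPa


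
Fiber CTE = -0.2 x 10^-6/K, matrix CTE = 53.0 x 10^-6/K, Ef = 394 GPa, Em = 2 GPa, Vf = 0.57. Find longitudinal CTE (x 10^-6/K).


E1 = Ef*Vf + Em*(1-Vf) = 225.44
alpha_1 = (alpha_f*Ef*Vf + alpha_m*Em*(1-Vf))/E1 = 0.0 x 10^-6/K

0.0 x 10^-6/K


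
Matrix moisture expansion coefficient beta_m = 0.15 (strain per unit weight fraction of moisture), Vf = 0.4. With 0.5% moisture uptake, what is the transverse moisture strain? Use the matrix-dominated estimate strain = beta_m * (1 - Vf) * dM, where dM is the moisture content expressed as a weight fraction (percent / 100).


dM = 0.5/100 = 0.005
strain = beta_m * (1-Vf) * dM = 0.15 * 0.6 * 0.005 = 0.00045

0.00045


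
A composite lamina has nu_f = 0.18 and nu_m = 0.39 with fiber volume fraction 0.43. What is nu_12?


nu_12 = nu_f*Vf + nu_m*(1-Vf) = 0.18*0.43 + 0.39*0.57 = 0.2997

0.2997


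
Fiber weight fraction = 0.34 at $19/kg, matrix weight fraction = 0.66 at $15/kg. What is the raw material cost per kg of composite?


Cost = cost_f*Wf + cost_m*Wm = 19*0.34 + 15*0.66 = $16.36/kg

$16.36/kg


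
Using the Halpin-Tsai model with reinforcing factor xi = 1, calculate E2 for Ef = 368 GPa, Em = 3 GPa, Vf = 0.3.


eta = (Ef/Em - 1)/(Ef/Em + xi) = (122.6667 - 1)/(122.6667 + 1) = 0.9838
E2 = Em*(1+xi*eta*Vf)/(1-eta*Vf) = 5.51 GPa

5.51 GPa


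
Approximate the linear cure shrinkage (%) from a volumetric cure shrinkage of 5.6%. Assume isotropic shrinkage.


Linear shrinkage ≈ vol_shrink/3 = 5.6/3 = 1.867%

1.867%


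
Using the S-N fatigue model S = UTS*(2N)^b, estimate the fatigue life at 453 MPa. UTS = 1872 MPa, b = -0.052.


N = 0.5 * (S/UTS)^(1/b) = 0.5 * (453/1872)^(1/-0.052) = 3.5409e+11 cycles

3.5409e+11 cycles


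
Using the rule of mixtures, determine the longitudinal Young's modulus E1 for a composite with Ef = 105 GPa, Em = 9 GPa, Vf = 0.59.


E1 = Ef*Vf + Em*(1-Vf) = 105*0.59 + 9*0.41 = 65.64 GPa

65.64 GPa


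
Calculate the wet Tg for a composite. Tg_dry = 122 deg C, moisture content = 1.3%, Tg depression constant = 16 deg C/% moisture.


Tg_wet = Tg_dry - k*moisture = 122 - 16*1.3 = 101.2 deg C

101.2 deg C


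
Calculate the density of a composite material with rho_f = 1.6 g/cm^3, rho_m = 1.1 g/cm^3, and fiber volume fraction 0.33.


rho_c = rho_f*Vf + rho_m*(1-Vf) = 1.6*0.33 + 1.1*0.67 = 1.265 g/cm^3

1.265 g/cm^3


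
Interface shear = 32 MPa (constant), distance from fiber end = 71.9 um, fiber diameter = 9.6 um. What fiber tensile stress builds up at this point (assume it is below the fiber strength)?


Force balance: sigma_f * (pi*d^2/4) = tau * (pi*d) * x  ->  sigma_f = 4 * tau * x / d
sigma_f = 4 * 32 * 71.9 / 9.6 = 958.7 MPa

958.7 MPa


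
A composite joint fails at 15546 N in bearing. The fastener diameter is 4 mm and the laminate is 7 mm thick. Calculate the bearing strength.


sigma_br = F/(d*h) = 15546/(4*7) = 555.2 MPa

555.2 MPa


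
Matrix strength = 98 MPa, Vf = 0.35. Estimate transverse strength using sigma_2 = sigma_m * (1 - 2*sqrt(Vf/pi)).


factor = 1 - 2*sqrt(0.35/pi) = 0.3324
sigma_2 = 98 * 0.3324 = 32.58 MPa

32.58 MPa


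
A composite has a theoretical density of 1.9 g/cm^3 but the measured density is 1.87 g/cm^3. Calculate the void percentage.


Void% = (rho_theo - rho_actual)/rho_theo * 100 = (1.9 - 1.87)/1.9 * 100 = 1.58%

1.58%


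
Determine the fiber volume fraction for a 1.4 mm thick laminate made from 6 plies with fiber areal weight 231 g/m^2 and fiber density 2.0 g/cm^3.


Vf = n * FAW / (rho_f * h * 1000) = 6 * 231 / (2.0 * 1.4 * 1000) = 0.495

0.495


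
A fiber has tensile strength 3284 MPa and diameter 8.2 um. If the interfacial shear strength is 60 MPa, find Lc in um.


Lc = sigma_f * d / (2 * tau_i) = 3284 * 8.2 / (2 * 60) = 224.4 um

224.4 um


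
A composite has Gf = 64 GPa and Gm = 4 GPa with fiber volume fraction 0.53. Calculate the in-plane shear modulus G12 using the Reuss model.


1/G12 = Vf/Gf + (1-Vf)/Gm = 0.53/64 + 0.47/4
G12 = 7.95 GPa

7.95 GPa


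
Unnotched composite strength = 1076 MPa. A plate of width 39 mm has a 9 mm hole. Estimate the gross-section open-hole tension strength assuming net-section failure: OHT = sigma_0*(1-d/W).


OHT = sigma_0*(1-d/W) = 1076*(1-9/39) = 827.7 MPa

827.7 MPa


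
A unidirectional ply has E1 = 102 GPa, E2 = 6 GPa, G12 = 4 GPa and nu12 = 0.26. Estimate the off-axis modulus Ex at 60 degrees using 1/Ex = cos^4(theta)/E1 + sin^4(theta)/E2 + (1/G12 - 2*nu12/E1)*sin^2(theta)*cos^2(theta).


cos^4(60) = 0.0625, sin^4(60) = 0.5625, sin^2(60)*cos^2(60) = 0.1875
1/G12 - 2*nu12/E1 = 1/4 - 2*0.26/102 = 0.244902 GPa^-1
1/Ex = 0.0625/102 + 0.5625/6 + 0.244902*0.1875 = 0.1402819 GPa^-1
Ex = 7.13 GPa

7.13 GPa


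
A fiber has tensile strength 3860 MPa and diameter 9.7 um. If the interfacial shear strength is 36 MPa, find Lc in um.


Lc = sigma_f * d / (2 * tau_i) = 3860 * 9.7 / (2 * 36) = 520.0 um

520.0 um


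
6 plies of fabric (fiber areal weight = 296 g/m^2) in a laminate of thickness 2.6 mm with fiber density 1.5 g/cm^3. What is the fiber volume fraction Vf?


Vf = n * FAW / (rho_f * h * 1000) = 6 * 296 / (1.5 * 2.6 * 1000) = 0.4554

0.4554


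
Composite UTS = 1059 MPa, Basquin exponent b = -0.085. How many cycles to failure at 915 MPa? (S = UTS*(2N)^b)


N = 0.5 * (S/UTS)^(1/b) = 0.5 * (915/1059)^(1/-0.085) = 2.7908 cycles

2.7908 cycles


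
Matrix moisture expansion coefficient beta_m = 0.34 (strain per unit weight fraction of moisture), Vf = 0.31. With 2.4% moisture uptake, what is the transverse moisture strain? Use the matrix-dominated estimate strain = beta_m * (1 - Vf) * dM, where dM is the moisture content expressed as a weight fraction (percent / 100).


dM = 2.4/100 = 0.024
strain = beta_m * (1-Vf) * dM = 0.34 * 0.69 * 0.024 = 0.0056304

0.0056304


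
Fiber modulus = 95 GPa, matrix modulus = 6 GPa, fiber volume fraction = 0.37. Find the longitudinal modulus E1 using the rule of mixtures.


E1 = Ef*Vf + Em*(1-Vf) = 95*0.37 + 6*0.63 = 38.93 GPa

38.93 GPa


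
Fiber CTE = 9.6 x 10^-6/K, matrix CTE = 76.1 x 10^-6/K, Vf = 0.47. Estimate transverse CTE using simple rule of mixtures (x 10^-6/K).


alpha_2 = alpha_f*Vf + alpha_m*(1-Vf) = 9.6*0.47 + 76.1*0.53 = 44.8 x 10^-6/K

44.8 x 10^-6/K


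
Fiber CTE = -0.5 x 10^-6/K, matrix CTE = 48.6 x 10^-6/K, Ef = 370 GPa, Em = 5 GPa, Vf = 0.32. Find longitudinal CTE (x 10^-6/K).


E1 = Ef*Vf + Em*(1-Vf) = 121.8
alpha_1 = (alpha_f*Ef*Vf + alpha_m*Em*(1-Vf))/E1 = 0.87 x 10^-6/K

0.87 x 10^-6/K


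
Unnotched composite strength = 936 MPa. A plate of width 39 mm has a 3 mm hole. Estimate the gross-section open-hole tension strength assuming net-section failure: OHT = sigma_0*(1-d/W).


OHT = sigma_0*(1-d/W) = 936*(1-3/39) = 864.0 MPa

864.0 MPa


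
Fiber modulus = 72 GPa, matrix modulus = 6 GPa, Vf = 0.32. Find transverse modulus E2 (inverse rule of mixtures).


1/E2 = Vf/Ef + (1-Vf)/Em = 0.32/72 + 0.68/6
E2 = 8.49 GPa

8.49 GPa


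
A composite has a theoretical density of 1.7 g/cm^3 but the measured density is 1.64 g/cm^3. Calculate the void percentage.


Void% = (rho_theo - rho_actual)/rho_theo * 100 = (1.7 - 1.64)/1.7 * 100 = 3.53%

3.53%


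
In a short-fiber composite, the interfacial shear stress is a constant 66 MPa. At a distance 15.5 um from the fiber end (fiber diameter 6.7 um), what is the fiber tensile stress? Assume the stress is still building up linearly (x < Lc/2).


Force balance: sigma_f * (pi*d^2/4) = tau * (pi*d) * x  ->  sigma_f = 4 * tau * x / d
sigma_f = 4 * 66 * 15.5 / 6.7 = 610.7 MPa

610.7 MPa


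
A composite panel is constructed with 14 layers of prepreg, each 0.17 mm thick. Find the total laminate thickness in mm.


h = n * t_ply = 14 * 0.17 = 2.38 mm

2.38 mm


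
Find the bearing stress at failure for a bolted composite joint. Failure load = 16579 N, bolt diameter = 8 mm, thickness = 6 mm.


sigma_br = F/(d*h) = 16579/(8*6) = 345.4 MPa

345.4 MPa


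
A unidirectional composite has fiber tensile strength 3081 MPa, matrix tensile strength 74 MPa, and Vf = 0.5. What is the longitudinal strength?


sigma_1 = sigma_f*Vf + sigma_m*(1-Vf) = 3081*0.5 + 74*0.5 = 1577.5 MPa

1577.5 MPa


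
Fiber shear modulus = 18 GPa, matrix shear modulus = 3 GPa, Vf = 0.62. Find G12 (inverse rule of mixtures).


1/G12 = Vf/Gf + (1-Vf)/Gm = 0.62/18 + 0.38/3
G12 = 6.21 GPa

6.21 GPa


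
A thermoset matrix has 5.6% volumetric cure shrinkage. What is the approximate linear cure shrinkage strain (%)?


Linear shrinkage ≈ vol_shrink/3 = 5.6/3 = 1.867%

1.867%


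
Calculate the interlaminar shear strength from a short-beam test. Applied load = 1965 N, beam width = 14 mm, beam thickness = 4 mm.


ILSS = 3F/(4bh) = 3*1965/(4*14*4) = 26.32 MPa

26.32 MPa


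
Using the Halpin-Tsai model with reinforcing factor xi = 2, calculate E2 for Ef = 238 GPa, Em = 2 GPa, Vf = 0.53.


eta = (Ef/Em - 1)/(Ef/Em + xi) = (119.0 - 1)/(119.0 + 2) = 0.9752
E2 = Em*(1+xi*eta*Vf)/(1-eta*Vf) = 8.42 GPa

8.42 GPa


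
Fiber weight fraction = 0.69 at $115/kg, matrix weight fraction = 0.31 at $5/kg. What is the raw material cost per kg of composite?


Cost = cost_f*Wf + cost_m*Wm = 115*0.69 + 5*0.31 = $80.9/kg

$80.9/kg


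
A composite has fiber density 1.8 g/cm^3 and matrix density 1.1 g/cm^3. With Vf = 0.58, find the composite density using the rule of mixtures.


rho_c = rho_f*Vf + rho_m*(1-Vf) = 1.8*0.58 + 1.1*0.42 = 1.506 g/cm^3

1.506 g/cm^3


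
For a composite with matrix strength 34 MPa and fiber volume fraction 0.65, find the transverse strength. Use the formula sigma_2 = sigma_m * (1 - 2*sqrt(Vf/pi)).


factor = 1 - 2*sqrt(0.65/pi) = 0.0903
sigma_2 = 34 * 0.0903 = 3.07 MPa

3.07 MPa


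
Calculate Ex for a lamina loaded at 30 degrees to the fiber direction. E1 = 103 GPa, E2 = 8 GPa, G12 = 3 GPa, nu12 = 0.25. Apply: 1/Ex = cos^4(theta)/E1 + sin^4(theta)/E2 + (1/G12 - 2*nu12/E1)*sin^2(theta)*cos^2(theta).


cos^4(30) = 0.5625, sin^4(30) = 0.0625, sin^2(30)*cos^2(30) = 0.1875
1/G12 - 2*nu12/E1 = 1/3 - 2*0.25/103 = 0.328479 GPa^-1
1/Ex = 0.5625/103 + 0.0625/8 + 0.328479*0.1875 = 0.0748635 GPa^-1
Ex = 13.36 GPa

13.36 GPa


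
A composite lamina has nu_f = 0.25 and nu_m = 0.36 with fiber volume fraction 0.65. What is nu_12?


nu_12 = nu_f*Vf + nu_m*(1-Vf) = 0.25*0.65 + 0.36*0.35 = 0.2885

0.2885


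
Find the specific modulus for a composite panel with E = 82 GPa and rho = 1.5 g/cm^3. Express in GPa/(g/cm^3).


Specific stiffness = E/rho = 82/1.5 = 54.7 GPa/(g/cm^3)

54.7 GPa/(g/cm^3)


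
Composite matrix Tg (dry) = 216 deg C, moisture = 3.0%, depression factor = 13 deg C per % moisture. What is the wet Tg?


Tg_wet = Tg_dry - k*moisture = 216 - 13*3.0 = 177.0 deg C

177.0 deg C


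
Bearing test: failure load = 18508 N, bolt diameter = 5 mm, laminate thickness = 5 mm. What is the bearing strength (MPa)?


sigma_br = F/(d*h) = 18508/(5*5) = 740.3 MPa

740.3 MPa


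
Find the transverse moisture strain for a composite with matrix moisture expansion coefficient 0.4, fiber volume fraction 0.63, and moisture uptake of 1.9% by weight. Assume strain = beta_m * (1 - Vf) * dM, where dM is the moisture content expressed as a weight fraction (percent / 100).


dM = 1.9/100 = 0.019
strain = beta_m * (1-Vf) * dM = 0.4 * 0.37 * 0.019 = 0.002812

0.002812


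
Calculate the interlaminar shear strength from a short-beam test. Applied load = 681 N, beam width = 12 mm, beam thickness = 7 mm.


ILSS = 3F/(4bh) = 3*681/(4*12*7) = 6.08 MPa

6.08 MPa


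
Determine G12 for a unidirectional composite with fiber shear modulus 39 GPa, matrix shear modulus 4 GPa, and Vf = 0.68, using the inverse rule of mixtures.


1/G12 = Vf/Gf + (1-Vf)/Gm = 0.68/39 + 0.32/4
G12 = 10.26 GPa

10.26 GPa


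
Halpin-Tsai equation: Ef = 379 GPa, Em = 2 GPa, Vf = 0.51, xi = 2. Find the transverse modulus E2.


eta = (Ef/Em - 1)/(Ef/Em + xi) = (189.5 - 1)/(189.5 + 2) = 0.9843
E2 = Em*(1+xi*eta*Vf)/(1-eta*Vf) = 8.05 GPa

8.05 GPa


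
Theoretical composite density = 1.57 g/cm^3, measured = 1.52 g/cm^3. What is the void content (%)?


Void% = (rho_theo - rho_actual)/rho_theo * 100 = (1.57 - 1.52)/1.57 * 100 = 3.18%

3.18%


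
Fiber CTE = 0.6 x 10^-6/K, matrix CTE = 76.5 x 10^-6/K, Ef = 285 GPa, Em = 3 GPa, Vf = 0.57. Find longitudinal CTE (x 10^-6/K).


E1 = Ef*Vf + Em*(1-Vf) = 163.74
alpha_1 = (alpha_f*Ef*Vf + alpha_m*Em*(1-Vf))/E1 = 1.2 x 10^-6/K

1.2 x 10^-6/K


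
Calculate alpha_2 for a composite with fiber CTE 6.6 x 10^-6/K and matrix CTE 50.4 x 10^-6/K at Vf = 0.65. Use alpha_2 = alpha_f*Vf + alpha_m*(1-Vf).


alpha_2 = alpha_f*Vf + alpha_m*(1-Vf) = 6.6*0.65 + 50.4*0.35 = 21.9 x 10^-6/K

21.9 x 10^-6/K


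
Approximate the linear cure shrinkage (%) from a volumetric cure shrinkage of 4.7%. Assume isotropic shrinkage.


Linear shrinkage ≈ vol_shrink/3 = 4.7/3 = 1.567%

1.567%


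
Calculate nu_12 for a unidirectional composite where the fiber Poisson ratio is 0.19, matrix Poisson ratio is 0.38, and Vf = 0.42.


nu_12 = nu_f*Vf + nu_m*(1-Vf) = 0.19*0.42 + 0.38*0.58 = 0.3002

0.3002


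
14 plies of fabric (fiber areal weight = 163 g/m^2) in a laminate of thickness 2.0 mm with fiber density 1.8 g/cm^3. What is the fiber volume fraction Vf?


Vf = n * FAW / (rho_f * h * 1000) = 14 * 163 / (1.8 * 2.0 * 1000) = 0.6339

0.6339


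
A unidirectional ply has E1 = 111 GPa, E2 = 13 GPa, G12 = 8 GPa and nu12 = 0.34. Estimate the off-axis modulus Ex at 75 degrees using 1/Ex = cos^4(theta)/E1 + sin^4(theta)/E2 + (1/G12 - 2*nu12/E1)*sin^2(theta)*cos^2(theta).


cos^4(75) = 0.004487, sin^4(75) = 0.870513, sin^2(75)*cos^2(75) = 0.0625
1/G12 - 2*nu12/E1 = 1/8 - 2*0.34/111 = 0.118874 GPa^-1
1/Ex = 0.004487/111 + 0.870513/13 + 0.118874*0.0625 = 0.0744326 GPa^-1
Ex = 13.43 GPa

13.43 GPa


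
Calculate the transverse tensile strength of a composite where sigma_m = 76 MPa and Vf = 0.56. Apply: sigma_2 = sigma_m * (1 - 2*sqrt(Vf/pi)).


factor = 1 - 2*sqrt(0.56/pi) = 0.1556
sigma_2 = 76 * 0.1556 = 11.83 MPa

11.83 MPa


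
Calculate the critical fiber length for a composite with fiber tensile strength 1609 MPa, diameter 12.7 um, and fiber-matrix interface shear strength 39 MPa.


Lc = sigma_f * d / (2 * tau_i) = 1609 * 12.7 / (2 * 39) = 262.0 um

262.0 um


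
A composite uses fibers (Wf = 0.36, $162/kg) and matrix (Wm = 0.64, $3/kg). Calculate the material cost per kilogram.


Cost = cost_f*Wf + cost_m*Wm = 162*0.36 + 3*0.64 = $60.24/kg

$60.24/kg


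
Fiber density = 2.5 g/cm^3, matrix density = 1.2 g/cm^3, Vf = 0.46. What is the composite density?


rho_c = rho_f*Vf + rho_m*(1-Vf) = 2.5*0.46 + 1.2*0.54 = 1.798 g/cm^3

1.798 g/cm^3


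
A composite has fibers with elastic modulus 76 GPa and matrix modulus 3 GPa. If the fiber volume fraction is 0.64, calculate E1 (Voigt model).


E1 = Ef*Vf + Em*(1-Vf) = 76*0.64 + 3*0.36 = 49.72 GPa

49.72 GPa


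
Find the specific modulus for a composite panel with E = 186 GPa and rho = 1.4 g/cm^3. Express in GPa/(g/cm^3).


Specific stiffness = E/rho = 186/1.4 = 132.9 GPa/(g/cm^3)

132.9 GPa/(g/cm^3)


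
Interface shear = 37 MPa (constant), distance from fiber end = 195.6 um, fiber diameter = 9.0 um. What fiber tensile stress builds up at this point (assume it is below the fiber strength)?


Force balance: sigma_f * (pi*d^2/4) = tau * (pi*d) * x  ->  sigma_f = 4 * tau * x / d
sigma_f = 4 * 37 * 195.6 / 9.0 = 3216.5 MPa

3216.5 MPa


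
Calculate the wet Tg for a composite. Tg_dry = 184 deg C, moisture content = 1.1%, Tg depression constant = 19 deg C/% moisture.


Tg_wet = Tg_dry - k*moisture = 184 - 19*1.1 = 163.1 deg C

163.1 deg C


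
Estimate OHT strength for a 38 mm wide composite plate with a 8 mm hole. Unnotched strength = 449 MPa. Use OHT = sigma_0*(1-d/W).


OHT = sigma_0*(1-d/W) = 449*(1-8/38) = 354.5 MPa

354.5 MPa


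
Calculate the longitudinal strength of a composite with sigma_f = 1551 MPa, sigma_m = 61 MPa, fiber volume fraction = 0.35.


sigma_1 = sigma_f*Vf + sigma_m*(1-Vf) = 1551*0.35 + 61*0.65 = 582.5 MPa

582.5 MPa


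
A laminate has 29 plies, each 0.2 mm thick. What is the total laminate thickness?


h = n * t_ply = 29 * 0.2 = 5.8 mm

5.8 mm


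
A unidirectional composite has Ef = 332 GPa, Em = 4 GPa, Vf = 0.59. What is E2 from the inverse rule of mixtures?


1/E2 = Vf/Ef + (1-Vf)/Em = 0.59/332 + 0.41/4
E2 = 9.59 GPa

9.59 GPa


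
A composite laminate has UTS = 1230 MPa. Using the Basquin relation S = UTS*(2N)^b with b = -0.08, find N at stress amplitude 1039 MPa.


N = 0.5 * (S/UTS)^(1/b) = 0.5 * (1039/1230)^(1/-0.08) = 4.1218 cycles

4.1218 cycles


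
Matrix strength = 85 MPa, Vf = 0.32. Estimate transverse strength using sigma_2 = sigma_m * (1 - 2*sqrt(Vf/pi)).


factor = 1 - 2*sqrt(0.32/pi) = 0.3617
sigma_2 = 85 * 0.3617 = 30.74 MPa

30.74 MPa


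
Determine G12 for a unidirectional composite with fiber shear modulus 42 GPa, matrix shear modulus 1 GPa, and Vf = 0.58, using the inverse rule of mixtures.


1/G12 = Vf/Gf + (1-Vf)/Gm = 0.58/42 + 0.42/1
G12 = 2.31 GPa

2.31 GPa


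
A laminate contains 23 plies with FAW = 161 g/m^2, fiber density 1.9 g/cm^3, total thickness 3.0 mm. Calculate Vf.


Vf = n * FAW / (rho_f * h * 1000) = 23 * 161 / (1.9 * 3.0 * 1000) = 0.6496

0.6496


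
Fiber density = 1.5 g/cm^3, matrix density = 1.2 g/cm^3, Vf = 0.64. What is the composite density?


rho_c = rho_f*Vf + rho_m*(1-Vf) = 1.5*0.64 + 1.2*0.36 = 1.392 g/cm^3

1.392 g/cm^3


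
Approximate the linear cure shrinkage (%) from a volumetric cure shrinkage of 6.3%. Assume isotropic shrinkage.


Linear shrinkage ≈ vol_shrink/3 = 6.3/3 = 2.1%

2.1%


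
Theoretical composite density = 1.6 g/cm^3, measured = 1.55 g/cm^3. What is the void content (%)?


Void% = (rho_theo - rho_actual)/rho_theo * 100 = (1.6 - 1.55)/1.6 * 100 = 3.13%

3.13%


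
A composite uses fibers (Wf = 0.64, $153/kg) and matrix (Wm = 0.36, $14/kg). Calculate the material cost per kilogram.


Cost = cost_f*Wf + cost_m*Wm = 153*0.64 + 14*0.36 = $102.96/kg

$102.96/kg


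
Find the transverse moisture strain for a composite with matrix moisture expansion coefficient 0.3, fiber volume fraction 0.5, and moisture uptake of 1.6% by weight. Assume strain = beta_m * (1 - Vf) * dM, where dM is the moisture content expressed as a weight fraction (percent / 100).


dM = 1.6/100 = 0.016
strain = beta_m * (1-Vf) * dM = 0.3 * 0.5 * 0.016 = 0.0024

0.0024


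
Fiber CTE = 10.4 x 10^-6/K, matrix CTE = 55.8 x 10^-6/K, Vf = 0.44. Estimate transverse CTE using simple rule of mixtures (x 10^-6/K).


alpha_2 = alpha_f*Vf + alpha_m*(1-Vf) = 10.4*0.44 + 55.8*0.56 = 35.8 x 10^-6/K

35.8 x 10^-6/K


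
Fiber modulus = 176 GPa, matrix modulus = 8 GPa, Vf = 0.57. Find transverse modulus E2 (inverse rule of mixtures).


1/E2 = Vf/Ef + (1-Vf)/Em = 0.57/176 + 0.43/8
E2 = 17.55 GPa

17.55 GPa


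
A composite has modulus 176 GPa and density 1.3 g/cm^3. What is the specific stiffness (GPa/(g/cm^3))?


Specific stiffness = E/rho = 176/1.3 = 135.4 GPa/(g/cm^3)

135.4 GPa/(g/cm^3)


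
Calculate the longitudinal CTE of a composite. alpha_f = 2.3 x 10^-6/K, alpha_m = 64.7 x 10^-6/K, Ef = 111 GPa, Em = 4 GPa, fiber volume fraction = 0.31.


E1 = Ef*Vf + Em*(1-Vf) = 37.17
alpha_1 = (alpha_f*Ef*Vf + alpha_m*Em*(1-Vf))/E1 = 6.93 x 10^-6/K

6.93 x 10^-6/K


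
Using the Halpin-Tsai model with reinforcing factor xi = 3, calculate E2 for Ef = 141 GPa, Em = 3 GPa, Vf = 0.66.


eta = (Ef/Em - 1)/(Ef/Em + xi) = (47.0 - 1)/(47.0 + 3) = 0.92
E2 = Em*(1+xi*eta*Vf)/(1-eta*Vf) = 21.55 GPa

21.55 GPa


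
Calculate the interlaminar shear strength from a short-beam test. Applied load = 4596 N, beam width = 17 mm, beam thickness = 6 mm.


ILSS = 3F/(4bh) = 3*4596/(4*17*6) = 33.79 MPa

33.79 MPa


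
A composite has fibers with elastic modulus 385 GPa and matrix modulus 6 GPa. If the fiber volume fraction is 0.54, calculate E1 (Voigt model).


E1 = Ef*Vf + Em*(1-Vf) = 385*0.54 + 6*0.46 = 210.66 GPa

210.66 GPa


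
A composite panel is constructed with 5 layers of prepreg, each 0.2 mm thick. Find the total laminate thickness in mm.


h = n * t_ply = 5 * 0.2 = 1.0 mm

1.0 mm


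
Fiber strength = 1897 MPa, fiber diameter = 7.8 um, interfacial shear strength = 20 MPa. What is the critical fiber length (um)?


Lc = sigma_f * d / (2 * tau_i) = 1897 * 7.8 / (2 * 20) = 369.9 um

369.9 um


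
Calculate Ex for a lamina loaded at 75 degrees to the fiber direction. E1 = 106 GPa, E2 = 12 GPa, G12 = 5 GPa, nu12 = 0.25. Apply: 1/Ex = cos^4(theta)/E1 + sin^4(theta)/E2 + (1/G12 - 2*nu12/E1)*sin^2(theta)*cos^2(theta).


cos^4(75) = 0.004487, sin^4(75) = 0.870513, sin^2(75)*cos^2(75) = 0.0625
1/G12 - 2*nu12/E1 = 1/5 - 2*0.25/106 = 0.195283 GPa^-1
1/Ex = 0.004487/106 + 0.870513/12 + 0.195283*0.0625 = 0.0847902 GPa^-1
Ex = 11.79 GPa

11.79 GPa


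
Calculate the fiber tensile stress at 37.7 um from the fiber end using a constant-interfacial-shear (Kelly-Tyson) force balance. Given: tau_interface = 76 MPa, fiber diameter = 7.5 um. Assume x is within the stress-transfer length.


Force balance: sigma_f * (pi*d^2/4) = tau * (pi*d) * x  ->  sigma_f = 4 * tau * x / d
sigma_f = 4 * 76 * 37.7 / 7.5 = 1528.1 MPa

1528.1 MPa


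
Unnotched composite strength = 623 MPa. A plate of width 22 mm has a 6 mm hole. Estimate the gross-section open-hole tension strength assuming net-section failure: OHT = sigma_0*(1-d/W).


OHT = sigma_0*(1-d/W) = 623*(1-6/22) = 453.1 MPa

453.1 MPa


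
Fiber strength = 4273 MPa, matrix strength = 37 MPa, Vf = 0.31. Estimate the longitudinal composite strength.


sigma_1 = sigma_f*Vf + sigma_m*(1-Vf) = 4273*0.31 + 37*0.69 = 1350.2 MPa

1350.2 MPa


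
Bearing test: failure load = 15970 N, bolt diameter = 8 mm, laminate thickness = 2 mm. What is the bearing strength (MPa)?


sigma_br = F/(d*h) = 15970/(8*2) = 998.1 MPa

998.1 MPa


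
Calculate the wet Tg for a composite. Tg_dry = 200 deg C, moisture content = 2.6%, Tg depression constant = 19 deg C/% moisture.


Tg_wet = Tg_dry - k*moisture = 200 - 19*2.6 = 150.6 deg C

150.6 deg C


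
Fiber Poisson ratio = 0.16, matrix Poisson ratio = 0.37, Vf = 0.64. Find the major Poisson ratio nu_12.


nu_12 = nu_f*Vf + nu_m*(1-Vf) = 0.16*0.64 + 0.37*0.36 = 0.2356

0.2356


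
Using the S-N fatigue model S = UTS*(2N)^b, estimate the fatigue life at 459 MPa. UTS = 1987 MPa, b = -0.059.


N = 0.5 * (S/UTS)^(1/b) = 0.5 * (459/1987)^(1/-0.059) = 3.0560e+10 cycles

3.0560e+10 cycles


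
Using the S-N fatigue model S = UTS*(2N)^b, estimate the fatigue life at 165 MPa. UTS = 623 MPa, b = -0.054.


N = 0.5 * (S/UTS)^(1/b) = 0.5 * (165/623)^(1/-0.054) = 2.4223e+10 cycles

2.4223e+10 cycles


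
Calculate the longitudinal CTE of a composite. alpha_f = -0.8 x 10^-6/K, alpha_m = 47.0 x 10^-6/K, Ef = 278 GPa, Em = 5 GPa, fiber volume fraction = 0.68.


E1 = Ef*Vf + Em*(1-Vf) = 190.64
alpha_1 = (alpha_f*Ef*Vf + alpha_m*Em*(1-Vf))/E1 = -0.4 x 10^-6/K

-0.4 x 10^-6/K


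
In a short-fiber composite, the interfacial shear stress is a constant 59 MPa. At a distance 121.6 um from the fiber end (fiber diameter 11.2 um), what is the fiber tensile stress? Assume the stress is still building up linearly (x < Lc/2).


Force balance: sigma_f * (pi*d^2/4) = tau * (pi*d) * x  ->  sigma_f = 4 * tau * x / d
sigma_f = 4 * 59 * 121.6 / 11.2 = 2562.3 MPa

2562.3 MPa


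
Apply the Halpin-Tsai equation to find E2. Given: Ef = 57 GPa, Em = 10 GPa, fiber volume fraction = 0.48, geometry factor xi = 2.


eta = (Ef/Em - 1)/(Ef/Em + xi) = (5.7 - 1)/(5.7 + 2) = 0.6104
E2 = Em*(1+xi*eta*Vf)/(1-eta*Vf) = 22.43 GPa

22.43 GPa


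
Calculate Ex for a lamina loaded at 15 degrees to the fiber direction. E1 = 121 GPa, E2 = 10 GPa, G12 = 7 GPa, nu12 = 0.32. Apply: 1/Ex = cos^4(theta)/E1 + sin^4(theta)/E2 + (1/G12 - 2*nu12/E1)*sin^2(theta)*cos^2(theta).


cos^4(15) = 0.870513, sin^4(15) = 0.004487, sin^2(15)*cos^2(15) = 0.0625
1/G12 - 2*nu12/E1 = 1/7 - 2*0.32/121 = 0.137568 GPa^-1
1/Ex = 0.870513/121 + 0.004487/10 + 0.137568*0.0625 = 0.016241 GPa^-1
Ex = 61.57 GPa

61.57 GPa


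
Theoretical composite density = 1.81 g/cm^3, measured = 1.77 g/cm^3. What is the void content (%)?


Void% = (rho_theo - rho_actual)/rho_theo * 100 = (1.81 - 1.77)/1.81 * 100 = 2.21%

2.21%


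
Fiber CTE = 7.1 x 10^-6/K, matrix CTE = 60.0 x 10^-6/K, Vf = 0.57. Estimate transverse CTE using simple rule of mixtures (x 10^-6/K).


alpha_2 = alpha_f*Vf + alpha_m*(1-Vf) = 7.1*0.57 + 60.0*0.43 = 29.8 x 10^-6/K

29.8 x 10^-6/K


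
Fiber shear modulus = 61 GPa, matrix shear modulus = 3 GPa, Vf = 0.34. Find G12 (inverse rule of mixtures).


1/G12 = Vf/Gf + (1-Vf)/Gm = 0.34/61 + 0.66/3
G12 = 4.43 GPa

4.43 GPa
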